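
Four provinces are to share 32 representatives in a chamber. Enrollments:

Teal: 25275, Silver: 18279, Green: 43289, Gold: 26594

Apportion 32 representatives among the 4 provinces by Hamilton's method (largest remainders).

The standard divisor is 113437/32 ≈ 3544.906.
Standard quotas: Teal 7.1299, Silver 5.1564, Green 12.2116, Gold 7.5020.
Lower quotas: Teal 7, Silver 5, Green 12, Gold 7 (sum 31, leaving 1 seat).
Remainders in descending order: Gold 0.5020, Green 0.2116, Silver 0.1564, Teal 0.1299.
The surplus seat goes to Gold.

Teal: 7, Silver: 5, Green: 12, Gold: 8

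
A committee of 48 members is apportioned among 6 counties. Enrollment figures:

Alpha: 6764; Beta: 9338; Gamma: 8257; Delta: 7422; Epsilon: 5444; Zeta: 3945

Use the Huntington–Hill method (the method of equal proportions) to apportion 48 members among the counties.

Alpha 8, Beta 11, Gamma 9, Delta 9, Epsilon 6, Zeta 5

With divisor 873: modified quotas Alpha 7.748, Beta 10.696, Gamma 9.458, Delta 8.502, Epsilon 6.236, Zeta 4.519.
Geometric-mean thresholds: Alpha √(7·8)=7.483, Beta √(10·11)=10.488, Gamma √(9·10)=9.487, Delta √(8·9)=8.485, Epsilon √(6·7)=6.481, Zeta √(4·5)=4.472.
Each quota rounded against its threshold gives Alpha 8, Beta 11, Gamma 9, Delta 9, Epsilon 6, Zeta 5 (total 48).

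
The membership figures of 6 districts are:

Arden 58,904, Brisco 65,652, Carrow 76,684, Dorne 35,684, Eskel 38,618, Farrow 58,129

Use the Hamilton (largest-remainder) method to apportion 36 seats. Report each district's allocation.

Arden: 7; Brisco: 7; Carrow: 8; Dorne: 4; Eskel: 4; Farrow: 6

Total 333671; standard divisor 333671/36 ≈ 9268.639.
Standard quotas: Arden 6.3552, Brisco 7.0832, Carrow 8.2735, Dorne 3.8500, Eskel 4.1665, Farrow 6.2716.
Lower quotas: Arden 6, Brisco 7, Carrow 8, Dorne 3, Eskel 4, Farrow 6 (sum 34, leaving 2 seats).
Remainders in descending order: Dorne 0.8500, Arden 0.3552, Carrow 0.2735, Farrow 0.2716, Eskel 0.1665, Brisco 0.0832.
Largest remainders: Dorne, Arden receive the extra seats.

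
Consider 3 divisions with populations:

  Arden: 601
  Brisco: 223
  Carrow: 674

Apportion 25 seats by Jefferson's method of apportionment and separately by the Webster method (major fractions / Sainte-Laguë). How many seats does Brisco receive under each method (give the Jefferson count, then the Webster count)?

3 and 4

Jefferson: Arden 10, Brisco 3, Carrow 12.
Webster: Arden 10, Brisco 4, Carrow 11.
Brisco gets 3 under Jefferson and 4 under Webster.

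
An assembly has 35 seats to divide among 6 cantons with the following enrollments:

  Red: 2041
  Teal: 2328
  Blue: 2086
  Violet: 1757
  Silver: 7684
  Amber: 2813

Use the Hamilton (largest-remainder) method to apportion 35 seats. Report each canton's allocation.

Red=4, Teal=4, Blue=4, Violet=3, Silver=15, Amber=5

Standard divisor: 18709 ÷ 35 ≈ 534.543.
Standard quotas: Red 3.8182, Teal 4.3551, Blue 3.9024, Violet 3.2869, Silver 14.3749, Amber 5.2624.
Lower quotas: Red 3, Teal 4, Blue 3, Violet 3, Silver 14, Amber 5 (sum 32, leaving 3 seats).
Remainders in descending order: Blue 0.9024, Red 0.8182, Silver 0.3749, Teal 0.3551, Violet 0.2869, Amber 0.2624.
The surplus seats go to Blue, Red, Silver.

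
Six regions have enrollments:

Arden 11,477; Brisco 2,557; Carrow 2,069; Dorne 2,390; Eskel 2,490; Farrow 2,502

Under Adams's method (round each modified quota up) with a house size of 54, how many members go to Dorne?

Standard divisor 23485/54 ≈ 434.907; standard quotas: Arden 26.390, Brisco 5.879, Carrow 4.757, Dorne 5.495, Eskel 5.725, Farrow 5.753.
Rounding up gives 27, 6, 5, 6, 6, 6 = 56 seats, so the divisor must be adjusted.
With modified divisor 470: modified quotas Arden 24.419, Brisco 5.440, Carrow 4.402, Dorne 5.085, Eskel 5.298, Farrow 5.323.
Rounding up: Arden 25, Brisco 6, Carrow 5, Dorne 6, Eskel 6, Farrow 6 (total 54).
Dorne receives 6.

6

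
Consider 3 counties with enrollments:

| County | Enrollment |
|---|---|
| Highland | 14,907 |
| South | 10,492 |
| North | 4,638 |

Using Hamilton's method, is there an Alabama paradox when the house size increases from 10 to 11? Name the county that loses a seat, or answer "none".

At 10 seats: Highland 5, South 3, North 2.
At 11 seats: Highland 5, South 4, North 2.
No county's allocation decreased.

none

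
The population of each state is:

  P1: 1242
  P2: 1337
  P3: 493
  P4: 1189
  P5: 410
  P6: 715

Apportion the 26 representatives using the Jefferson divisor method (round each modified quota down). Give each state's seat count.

P1=6, P2=7, P3=2, P4=6, P5=2, P6=3

Standard divisor 5386/26 ≈ 207.154; standard quotas: P1 5.996, P2 6.454, P3 2.380, P4 5.740, P5 1.979, P6 3.452.
Rounding down gives 5, 6, 2, 5, 1, 3 = 22 seats, so the divisor must be adjusted.
With modified divisor 180: modified quotas P1 6.900, P2 7.428, P3 2.739, P4 6.606, P5 2.278, P6 3.972.
Rounding down: P1 6, P2 7, P3 2, P4 6, P5 2, P6 3 (total 26).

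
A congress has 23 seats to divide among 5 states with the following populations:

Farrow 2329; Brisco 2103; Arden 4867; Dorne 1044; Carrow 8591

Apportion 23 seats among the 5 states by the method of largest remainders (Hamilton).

Farrow 3, Brisco 3, Arden 6, Dorne 1, Carrow 10

The standard divisor is 18934/23 ≈ 823.217.
Standard quotas: Farrow 2.8291, Brisco 2.5546, Arden 5.9122, Dorne 1.2682, Carrow 10.4359.
Lower quotas: Farrow 2, Brisco 2, Arden 5, Dorne 1, Carrow 10 (sum 20, leaving 3 seats).
Remainders in descending order: Arden 0.9122, Farrow 0.8291, Brisco 0.5546, Carrow 0.4359, Dorne 0.2682.
The surplus seats go to Arden, Farrow, Brisco.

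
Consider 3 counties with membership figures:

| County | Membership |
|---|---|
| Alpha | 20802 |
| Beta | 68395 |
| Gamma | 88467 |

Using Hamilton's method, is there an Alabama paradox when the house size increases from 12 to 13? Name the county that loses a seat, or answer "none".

none

At 12 seats: Alpha 1, Beta 5, Gamma 6.
At 13 seats: Alpha 2, Beta 5, Gamma 6.
No county's allocation decreased.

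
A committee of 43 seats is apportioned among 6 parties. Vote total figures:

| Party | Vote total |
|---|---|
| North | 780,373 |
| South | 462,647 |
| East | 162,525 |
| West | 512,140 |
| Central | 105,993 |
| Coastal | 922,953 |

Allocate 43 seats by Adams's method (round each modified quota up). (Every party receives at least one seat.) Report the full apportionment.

North 11; South 7; East 3; West 7; Central 2; Coastal 13

Standard divisor 2946631/43 ≈ 68526.302; standard quotas: North 11.388, South 6.751, East 2.372, West 7.474, Central 1.547, Coastal 13.469.
Rounding up gives 12, 7, 3, 8, 2, 14 = 46 seats, so the divisor must be adjusted.
With modified divisor 75000: modified quotas North 10.405, South 6.169, East 2.167, West 6.829, Central 1.413, Coastal 12.306.
Rounding up: North 11, South 7, East 3, West 7, Central 2, Coastal 13 (total 43).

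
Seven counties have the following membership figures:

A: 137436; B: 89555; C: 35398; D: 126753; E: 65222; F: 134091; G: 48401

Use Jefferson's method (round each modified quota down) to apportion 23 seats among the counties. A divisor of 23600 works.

With modified divisor 23600: modified quotas A 5.824, B 3.795, C 1.500, D 5.371, E 2.764, F 5.682, G 2.051.
Rounding down: A 5, B 3, C 1, D 5, E 2, F 5, G 2 (total 23).

A 5, B 3, C 1, D 5, E 2, F 5, G 2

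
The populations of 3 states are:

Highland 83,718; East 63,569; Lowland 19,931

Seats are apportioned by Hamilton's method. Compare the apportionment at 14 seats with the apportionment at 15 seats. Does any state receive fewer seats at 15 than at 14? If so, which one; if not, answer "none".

At 14 seats: Highland 7, East 5, Lowland 2.
At 15 seats: Highland 7, East 6, Lowland 2.
No state's allocation decreased.

none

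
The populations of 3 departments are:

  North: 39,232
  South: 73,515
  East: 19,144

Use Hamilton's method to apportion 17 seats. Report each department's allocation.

North 5, South 10, East 2

Total 131891; standard divisor 131891/17 ≈ 7758.294.
Standard quotas: North 5.0568, South 9.4757, East 2.4676.
Lower quotas: North 5, South 9, East 2 (sum 16, leaving 1 seat).
Remainders in descending order: South 0.4757, East 0.4676, North 0.0568.
Largest remainder: South receives the extra seat.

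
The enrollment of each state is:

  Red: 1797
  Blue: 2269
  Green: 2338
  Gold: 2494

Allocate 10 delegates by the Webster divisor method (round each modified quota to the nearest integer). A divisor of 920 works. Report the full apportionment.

With modified divisor 920: modified quotas Red 1.953, Blue 2.466, Green 2.541, Gold 2.711.
Rounding to the nearest integer: Red 2, Blue 2, Green 3, Gold 3 (total 10).

Red=2, Blue=2, Green=3, Gold=3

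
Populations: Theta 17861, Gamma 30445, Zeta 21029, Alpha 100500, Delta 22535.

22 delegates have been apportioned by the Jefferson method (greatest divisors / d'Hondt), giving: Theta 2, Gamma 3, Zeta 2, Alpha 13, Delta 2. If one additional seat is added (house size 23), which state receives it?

Gamma

Priority for the next seat is population ÷ (current seats + 1).
Priorities: Theta 5953.667, Gamma 7611.250, Zeta 7009.667, Alpha 7178.571, Delta 7511.667.
Highest priority: Gamma.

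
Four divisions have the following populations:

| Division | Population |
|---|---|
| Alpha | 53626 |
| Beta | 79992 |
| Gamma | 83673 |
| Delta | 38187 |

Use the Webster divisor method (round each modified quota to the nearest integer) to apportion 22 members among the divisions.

Alpha 5; Beta 7; Gamma 7; Delta 3

Standard divisor 255478/22 ≈ 11612.636; standard quotas: Alpha 4.618, Beta 6.888, Gamma 7.205, Delta 3.288.
Rounding to the nearest integer gives Alpha 5, Beta 7, Gamma 7, Delta 3 — total 22, matching the house size, so no adjustment is needed.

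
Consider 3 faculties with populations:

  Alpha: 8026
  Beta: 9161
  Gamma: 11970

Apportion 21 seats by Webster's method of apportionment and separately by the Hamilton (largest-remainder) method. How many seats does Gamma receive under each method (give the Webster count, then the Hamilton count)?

8 and 9

Webster: Alpha 6, Beta 7, Gamma 8.
Hamilton: Alpha 6, Beta 6, Gamma 9.
Gamma gets 8 under Webster and 9 under Hamilton.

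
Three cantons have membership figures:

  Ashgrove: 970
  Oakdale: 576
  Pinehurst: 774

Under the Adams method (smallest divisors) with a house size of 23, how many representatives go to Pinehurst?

8

Standard divisor 2320/23 ≈ 100.87; standard quotas: Ashgrove 9.616, Oakdale 5.710, Pinehurst 7.673.
Rounding up gives 10, 6, 8 = 24 seats, so the divisor must be adjusted.
With modified divisor 110: modified quotas Ashgrove 8.818, Oakdale 5.236, Pinehurst 7.036.
Rounding up: Ashgrove 9, Oakdale 6, Pinehurst 8 (total 23).
Pinehurst receives 8.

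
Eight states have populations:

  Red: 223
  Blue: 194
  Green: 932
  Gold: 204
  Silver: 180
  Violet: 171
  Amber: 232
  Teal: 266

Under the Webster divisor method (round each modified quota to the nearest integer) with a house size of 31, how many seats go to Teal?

3

Standard divisor 2402/31 ≈ 77.484; standard quotas: Red 2.878, Blue 2.504, Green 12.028, Gold 2.633, Silver 2.323, Violet 2.207, Amber 2.994, Teal 3.433.
Rounding to the nearest integer gives Red 3, Blue 3, Green 12, Gold 3, Silver 2, Violet 2, Amber 3, Teal 3 — total 31, matching the house size, so no adjustment is needed.
Teal receives 3.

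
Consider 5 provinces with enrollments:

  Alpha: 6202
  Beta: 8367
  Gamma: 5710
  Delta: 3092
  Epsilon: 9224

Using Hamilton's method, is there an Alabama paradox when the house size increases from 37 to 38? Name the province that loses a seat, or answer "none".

Delta

At 37 seats: Alpha 7, Beta 10, Gamma 6, Delta 4, Epsilon 10.
At 38 seats: Alpha 7, Beta 10, Gamma 7, Delta 3, Epsilon 11.
Delta drops from 4 to 3.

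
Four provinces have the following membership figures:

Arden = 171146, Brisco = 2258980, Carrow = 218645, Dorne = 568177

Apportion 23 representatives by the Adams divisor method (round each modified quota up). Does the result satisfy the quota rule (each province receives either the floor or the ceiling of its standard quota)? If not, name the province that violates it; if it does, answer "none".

Brisco

Standard quotas: Arden 1.224, Brisco 16.151, Carrow 1.563, Dorne 4.062.
Adams allocation: Arden 2, Brisco 15, Carrow 2, Dorne 4.
Brisco has quota 16.151 (lower 16, upper 17) but receives 15 — outside the quota interval.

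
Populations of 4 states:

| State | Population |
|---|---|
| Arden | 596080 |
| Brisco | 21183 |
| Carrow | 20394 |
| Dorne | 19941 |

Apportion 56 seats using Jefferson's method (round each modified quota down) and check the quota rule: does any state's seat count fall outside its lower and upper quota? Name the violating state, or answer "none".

Arden

Standard quotas: Arden 50.761, Brisco 1.804, Carrow 1.737, Dorne 1.698.
Jefferson allocation: Arden 53, Brisco 1, Carrow 1, Dorne 1.
Arden has quota 50.761 (lower 50, upper 51) but receives 53 — outside the quota interval.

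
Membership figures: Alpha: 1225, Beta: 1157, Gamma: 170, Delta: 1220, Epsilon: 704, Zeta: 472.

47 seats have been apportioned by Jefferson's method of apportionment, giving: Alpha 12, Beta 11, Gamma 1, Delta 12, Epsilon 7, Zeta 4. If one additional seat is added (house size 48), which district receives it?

Beta

Priority for the next seat is population ÷ (current seats + 1).
Priorities: Alpha 94.231, Beta 96.417, Gamma 85.000, Delta 93.846, Epsilon 88.000, Zeta 94.400.
Highest priority: Beta.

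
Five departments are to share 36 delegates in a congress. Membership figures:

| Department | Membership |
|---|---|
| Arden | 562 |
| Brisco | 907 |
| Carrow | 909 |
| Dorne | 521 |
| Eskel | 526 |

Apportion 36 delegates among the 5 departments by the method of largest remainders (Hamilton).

The standard divisor is 3425/36 ≈ 95.139.
Standard quotas: Arden 5.907, Brisco 9.533, Carrow 9.554, Dorne 5.476, Eskel 5.529.
Lower quotas: Arden 5, Brisco 9, Carrow 9, Dorne 5, Eskel 5 (sum 33, leaving 3 seats).
Remainders in descending order: Arden 0.907, Carrow 0.554, Brisco 0.533, Eskel 0.529, Dorne 0.476.
Largest remainders: Arden, Carrow, Brisco receive the extra seats.

Arden 6; Brisco 10; Carrow 10; Dorne 5; Eskel 5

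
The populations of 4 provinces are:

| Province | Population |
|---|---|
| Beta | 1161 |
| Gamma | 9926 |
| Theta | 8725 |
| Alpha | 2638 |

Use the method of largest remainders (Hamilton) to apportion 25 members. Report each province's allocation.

Total 22450; standard divisor 22450/25 = 898.
Standard quotas: Beta 1.2929, Gamma 11.0535, Theta 9.7160, Alpha 2.9376.
Lower quotas: Beta 1, Gamma 11, Theta 9, Alpha 2 (sum 23, leaving 2 seats).
Remainders in descending order: Alpha 0.9376, Theta 0.7160, Beta 0.2929, Gamma 0.0535.
The surplus seats go to Alpha, Theta.

Beta: 1; Gamma: 11; Theta: 10; Alpha: 3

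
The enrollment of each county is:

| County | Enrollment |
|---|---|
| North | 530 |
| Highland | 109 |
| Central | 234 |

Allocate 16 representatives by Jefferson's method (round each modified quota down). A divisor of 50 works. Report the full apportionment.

With modified divisor 50: modified quotas North 10.600, Highland 2.180, Central 4.680.
Rounding down: North 10, Highland 2, Central 4 (total 16).

North: 10; Highland: 2; Central: 4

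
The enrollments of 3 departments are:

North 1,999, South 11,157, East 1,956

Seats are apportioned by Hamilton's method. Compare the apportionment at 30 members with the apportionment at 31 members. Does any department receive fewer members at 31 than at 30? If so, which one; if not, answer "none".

At 30 seats: North 4, South 22, East 4.
At 31 seats: North 4, South 23, East 4.
No department's allocation decreased.

none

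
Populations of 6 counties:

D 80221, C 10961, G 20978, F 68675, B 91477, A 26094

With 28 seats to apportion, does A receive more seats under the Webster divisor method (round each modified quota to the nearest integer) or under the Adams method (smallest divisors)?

Webster: D 8, C 1, G 2, F 6, B 9, A 2.
Adams: D 8, C 1, G 2, F 6, B 8, A 3.
A gets 2 under Webster and 3 under Adams.

Adams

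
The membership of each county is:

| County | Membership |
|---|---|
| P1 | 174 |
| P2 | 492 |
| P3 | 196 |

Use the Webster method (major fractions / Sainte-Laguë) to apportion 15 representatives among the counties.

Standard divisor 862/15 ≈ 57.467; standard quotas: P1 3.028, P2 8.561, P3 3.411.
Rounding to the nearest integer gives P1 3, P2 9, P3 3 — total 15, matching the house size, so no adjustment is needed.

P1 3; P2 9; P3 3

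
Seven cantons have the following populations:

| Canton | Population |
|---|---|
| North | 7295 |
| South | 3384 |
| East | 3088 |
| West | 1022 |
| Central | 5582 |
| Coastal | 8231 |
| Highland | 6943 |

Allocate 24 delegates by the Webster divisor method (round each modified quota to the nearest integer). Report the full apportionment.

North=5; South=2; East=2; West=1; Central=4; Coastal=5; Highland=5

Standard divisor 35545/24 ≈ 1481.042; standard quotas: North 4.926, South 2.285, East 2.085, West 0.690, Central 3.769, Coastal 5.558, Highland 4.688.
Rounding to the nearest integer gives 5, 2, 2, 1, 4, 6, 5 = 25 seats, so the divisor must be adjusted.
With modified divisor 1520: modified quotas North 4.799, South 2.226, East 2.032, West 0.672, Central 3.672, Coastal 5.415, Highland 4.568.
Rounding to the nearest integer: North 5, South 2, East 2, West 1, Central 4, Coastal 5, Highland 5 (total 24).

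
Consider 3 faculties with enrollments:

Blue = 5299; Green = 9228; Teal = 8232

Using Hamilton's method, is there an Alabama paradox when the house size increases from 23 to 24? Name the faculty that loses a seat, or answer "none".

Blue

At 23 seats: Blue 6, Green 9, Teal 8.
At 24 seats: Blue 5, Green 10, Teal 9.
Blue drops from 6 to 5.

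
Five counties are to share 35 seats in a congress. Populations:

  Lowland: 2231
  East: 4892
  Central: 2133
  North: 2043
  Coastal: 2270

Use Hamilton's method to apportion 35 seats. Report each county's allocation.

Standard divisor: 13569 ÷ 35 ≈ 387.686.
Standard quotas: Lowland 5.755, East 12.618, Central 5.502, North 5.270, Coastal 5.855.
Lower quotas: Lowland 5, East 12, Central 5, North 5, Coastal 5 (sum 32, leaving 3 seats).
Remainders in descending order: Coastal 0.855, Lowland 0.755, East 0.618, Central 0.502, North 0.270.
The surplus seats go to Coastal, Lowland, East.

Lowland=6, East=13, Central=5, North=5, Coastal=6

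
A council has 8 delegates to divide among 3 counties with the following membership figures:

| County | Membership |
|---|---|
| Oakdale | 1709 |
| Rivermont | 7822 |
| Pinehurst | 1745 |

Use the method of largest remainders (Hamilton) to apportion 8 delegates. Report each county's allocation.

Total 11276; standard divisor 11276/8 ≈ 1409.5.
Standard quotas: Oakdale 1.2125, Rivermont 5.5495, Pinehurst 1.2380.
Lower quotas: Oakdale 1, Rivermont 5, Pinehurst 1 (sum 7, leaving 1 seat).
Remainders in descending order: Rivermont 0.5495, Pinehurst 0.2380, Oakdale 0.2125.
The surplus seat goes to Rivermont.

Oakdale=1, Rivermont=6, Pinehurst=1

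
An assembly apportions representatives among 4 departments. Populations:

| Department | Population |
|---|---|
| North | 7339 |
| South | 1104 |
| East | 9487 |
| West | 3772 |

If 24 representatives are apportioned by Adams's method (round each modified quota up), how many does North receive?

Standard divisor 21702/24 ≈ 904.25; standard quotas: North 8.116, South 1.221, East 10.492, West 4.171.
Rounding up gives 9, 2, 11, 5 = 27 seats, so the divisor must be adjusted.
With modified divisor 1000: modified quotas North 7.339, South 1.104, East 9.487, West 3.772.
Rounding up: North 8, South 2, East 10, West 4 (total 24).
North receives 8.

8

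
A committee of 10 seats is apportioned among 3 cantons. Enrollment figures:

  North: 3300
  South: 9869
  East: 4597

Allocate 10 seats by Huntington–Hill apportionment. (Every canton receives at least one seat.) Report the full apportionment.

North: 2; South: 5; East: 3

With divisor 1839: modified quotas North 1.794, South 5.367, East 2.500.
Geometric-mean thresholds: North √(1·2)=1.414, South √(5·6)=5.477, East √(2·3)=2.449.
Each quota rounded against its threshold gives North 2, South 5, East 3 (total 10).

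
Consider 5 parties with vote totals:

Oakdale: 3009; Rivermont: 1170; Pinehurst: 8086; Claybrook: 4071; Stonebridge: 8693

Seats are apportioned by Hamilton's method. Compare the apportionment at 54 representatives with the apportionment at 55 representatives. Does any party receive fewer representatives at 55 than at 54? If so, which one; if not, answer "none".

At 54 seats: Oakdale 6, Rivermont 3, Pinehurst 17, Claybrook 9, Stonebridge 19.
At 55 seats: Oakdale 7, Rivermont 2, Pinehurst 18, Claybrook 9, Stonebridge 19.
Rivermont drops from 3 to 2.

Rivermont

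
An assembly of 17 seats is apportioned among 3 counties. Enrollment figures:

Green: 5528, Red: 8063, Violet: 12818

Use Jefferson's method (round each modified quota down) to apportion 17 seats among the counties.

Standard divisor 26409/17 ≈ 1553.471; standard quotas: Green 3.558, Red 5.190, Violet 8.251.
Rounding down gives 3, 5, 8 = 16 seats, so the divisor must be adjusted.
With modified divisor 1400: modified quotas Green 3.949, Red 5.759, Violet 9.156.
Rounding down: Green 3, Red 5, Violet 9 (total 17).

Green 3, Red 5, Violet 9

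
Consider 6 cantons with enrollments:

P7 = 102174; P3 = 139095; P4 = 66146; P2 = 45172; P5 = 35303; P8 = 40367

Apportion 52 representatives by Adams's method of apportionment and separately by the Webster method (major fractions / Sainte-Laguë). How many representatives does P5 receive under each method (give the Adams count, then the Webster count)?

5 and 4

Adams: P7 12, P3 16, P4 8, P2 6, P5 5, P8 5.
Webster: P7 12, P3 17, P4 8, P2 6, P5 4, P8 5.
P5 gets 5 under Adams and 4 under Webster.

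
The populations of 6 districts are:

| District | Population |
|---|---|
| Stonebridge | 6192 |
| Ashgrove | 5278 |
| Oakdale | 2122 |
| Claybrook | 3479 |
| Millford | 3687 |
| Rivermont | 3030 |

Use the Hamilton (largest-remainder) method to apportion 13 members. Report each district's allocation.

Stonebridge: 3, Ashgrove: 3, Oakdale: 1, Claybrook: 2, Millford: 2, Rivermont: 2

The standard divisor is 23788/13 ≈ 1829.846.
Standard quotas: Stonebridge 3.3839, Ashgrove 2.8844, Oakdale 1.1597, Claybrook 1.9013, Millford 2.0149, Rivermont 1.6559.
Lower quotas: Stonebridge 3, Ashgrove 2, Oakdale 1, Claybrook 1, Millford 2, Rivermont 1 (sum 10, leaving 3 seats).
Remainders in descending order: Claybrook 0.9013, Ashgrove 0.8844, Rivermont 0.6559, Stonebridge 0.3839, Oakdale 0.1597, Millford 0.0149.
The surplus seats go to Claybrook, Ashgrove, Rivermont.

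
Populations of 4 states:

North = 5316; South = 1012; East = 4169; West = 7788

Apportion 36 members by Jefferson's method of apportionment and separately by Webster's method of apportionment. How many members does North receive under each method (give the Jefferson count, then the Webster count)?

Jefferson: North 10, South 2, East 8, West 16.
Webster: North 11, South 2, East 8, West 15.
North gets 10 under Jefferson and 11 under Webster.

10 and 11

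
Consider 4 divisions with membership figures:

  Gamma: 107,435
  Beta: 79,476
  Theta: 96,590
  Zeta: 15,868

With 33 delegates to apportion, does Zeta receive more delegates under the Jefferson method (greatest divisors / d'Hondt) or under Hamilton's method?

Jefferson: Gamma 12, Beta 9, Theta 11, Zeta 1.
Hamilton: Gamma 12, Beta 9, Theta 10, Zeta 2.
Zeta gets 1 under Jefferson and 2 under Hamilton.

Hamilton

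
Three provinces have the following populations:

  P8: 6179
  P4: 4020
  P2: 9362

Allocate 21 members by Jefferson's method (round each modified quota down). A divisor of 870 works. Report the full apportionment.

With modified divisor 870: modified quotas P8 7.102, P4 4.621, P2 10.761.
Rounding down: P8 7, P4 4, P2 10 (total 21).

P8 7, P4 4, P2 10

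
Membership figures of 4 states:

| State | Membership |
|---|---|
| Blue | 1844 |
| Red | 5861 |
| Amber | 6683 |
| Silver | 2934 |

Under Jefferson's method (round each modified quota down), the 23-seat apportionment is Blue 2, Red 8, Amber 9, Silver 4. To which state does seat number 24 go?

Priority for the next seat is population ÷ (current seats + 1).
Priorities: Blue 614.667, Red 651.222, Amber 668.300, Silver 586.800.
Highest priority: Amber.

Amber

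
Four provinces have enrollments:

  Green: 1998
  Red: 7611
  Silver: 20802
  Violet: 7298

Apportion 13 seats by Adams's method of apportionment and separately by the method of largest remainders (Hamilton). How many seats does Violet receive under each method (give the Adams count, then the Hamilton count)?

3 and 2

Adams: Green 1, Red 3, Silver 6, Violet 3.
Hamilton: Green 1, Red 3, Silver 7, Violet 2.
Violet gets 3 under Adams and 2 under Hamilton.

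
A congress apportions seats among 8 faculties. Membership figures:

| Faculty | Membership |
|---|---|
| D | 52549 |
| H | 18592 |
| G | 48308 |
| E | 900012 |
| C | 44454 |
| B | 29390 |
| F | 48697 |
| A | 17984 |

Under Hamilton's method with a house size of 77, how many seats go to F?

3

Total 1159986; standard divisor 1159986/77 ≈ 15064.753.
Standard quotas: D 3.4882, H 1.2341, G 3.2067, E 59.7429, C 2.9509, B 1.9509, F 3.2325, A 1.1938.
Lower quotas: D 3, H 1, G 3, E 59, C 2, B 1, F 3, A 1 (sum 73, leaving 4 seats).
Remainders in descending order: B 0.9509, C 0.9509, E 0.7429, D 0.4882, H 0.2341, F 0.2325, G 0.2067, A 0.1938.
The surplus seats go to B, C, E, D.
F receives 3.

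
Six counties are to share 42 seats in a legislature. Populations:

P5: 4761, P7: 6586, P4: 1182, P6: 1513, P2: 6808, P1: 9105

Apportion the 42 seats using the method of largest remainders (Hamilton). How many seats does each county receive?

The standard divisor is 29955/42 ≈ 713.214.
Standard quotas: P5 6.6754, P7 9.2343, P4 1.6573, P6 2.1214, P2 9.5455, P1 12.7661.
Lower quotas: P5 6, P7 9, P4 1, P6 2, P2 9, P1 12 (sum 39, leaving 3 seats).
Remainders in descending order: P1 0.7661, P5 0.6754, P4 0.6573, P2 0.5455, P7 0.2343, P6 0.1214.
The surplus seats go to P1, P5, P4.

P5=7, P7=9, P4=2, P6=2, P2=9, P1=13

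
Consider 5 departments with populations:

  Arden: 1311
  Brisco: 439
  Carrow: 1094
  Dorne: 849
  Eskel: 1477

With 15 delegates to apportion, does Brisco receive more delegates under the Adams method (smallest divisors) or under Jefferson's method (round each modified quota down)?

Adams

Adams: Arden 4, Brisco 2, Carrow 3, Dorne 2, Eskel 4.
Jefferson: Arden 4, Brisco 1, Carrow 3, Dorne 2, Eskel 5.
Brisco gets 2 under Adams and 1 under Jefferson.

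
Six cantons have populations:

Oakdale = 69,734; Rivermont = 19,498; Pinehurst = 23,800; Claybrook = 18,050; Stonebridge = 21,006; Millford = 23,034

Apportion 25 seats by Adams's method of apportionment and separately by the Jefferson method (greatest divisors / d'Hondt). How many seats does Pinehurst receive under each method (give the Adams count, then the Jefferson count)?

4 and 3

Adams: Oakdale 9, Rivermont 3, Pinehurst 4, Claybrook 3, Stonebridge 3, Millford 3.
Jefferson: Oakdale 11, Rivermont 3, Pinehurst 3, Claybrook 2, Stonebridge 3, Millford 3.
Pinehurst gets 4 under Adams and 3 under Jefferson.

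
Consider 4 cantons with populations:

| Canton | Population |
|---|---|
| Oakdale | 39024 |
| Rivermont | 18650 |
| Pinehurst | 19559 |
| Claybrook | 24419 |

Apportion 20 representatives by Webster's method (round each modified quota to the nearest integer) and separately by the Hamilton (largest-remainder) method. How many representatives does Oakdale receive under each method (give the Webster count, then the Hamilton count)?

7 and 8

Webster: Oakdale 7, Rivermont 4, Pinehurst 4, Claybrook 5.
Hamilton: Oakdale 8, Rivermont 3, Pinehurst 4, Claybrook 5.
Oakdale gets 7 under Webster and 8 under Hamilton.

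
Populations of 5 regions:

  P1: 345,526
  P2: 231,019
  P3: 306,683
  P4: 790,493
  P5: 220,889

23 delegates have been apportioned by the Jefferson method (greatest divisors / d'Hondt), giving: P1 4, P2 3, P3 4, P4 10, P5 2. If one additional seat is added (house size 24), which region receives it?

P5

Priority for the next seat is population ÷ (current seats + 1).
Priorities: P1 69105.200, P2 57754.750, P3 61336.600, P4 71863.000, P5 73629.667.
Highest priority: P5.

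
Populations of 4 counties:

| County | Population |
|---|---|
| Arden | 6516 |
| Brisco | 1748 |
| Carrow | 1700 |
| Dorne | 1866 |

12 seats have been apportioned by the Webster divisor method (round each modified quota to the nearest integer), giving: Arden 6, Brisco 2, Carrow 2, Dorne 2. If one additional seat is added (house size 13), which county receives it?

Priority for the next seat is population ÷ (current seats + 0.5).
Priorities: Arden 1002.462, Brisco 699.200, Carrow 680.000, Dorne 746.400.
Highest priority: Arden.

Arden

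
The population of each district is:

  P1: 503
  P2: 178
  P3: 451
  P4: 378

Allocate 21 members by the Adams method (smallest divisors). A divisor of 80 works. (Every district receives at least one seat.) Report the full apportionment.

With modified divisor 80: modified quotas P1 6.287, P2 2.225, P3 5.638, P4 4.725.
Rounding up: P1 7, P2 3, P3 6, P4 5 (total 21).

P1: 7, P2: 3, P3: 6, P4: 5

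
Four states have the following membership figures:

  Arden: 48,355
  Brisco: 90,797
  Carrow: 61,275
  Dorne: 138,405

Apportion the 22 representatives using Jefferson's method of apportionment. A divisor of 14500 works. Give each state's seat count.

With modified divisor 14500: modified quotas Arden 3.335, Brisco 6.262, Carrow 4.226, Dorne 9.545.
Rounding down: Arden 3, Brisco 6, Carrow 4, Dorne 9 (total 22).

Arden 3, Brisco 6, Carrow 4, Dorne 9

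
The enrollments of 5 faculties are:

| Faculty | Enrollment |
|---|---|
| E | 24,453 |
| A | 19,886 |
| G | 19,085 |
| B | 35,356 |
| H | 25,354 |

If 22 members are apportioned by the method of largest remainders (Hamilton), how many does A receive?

Total 124134; standard divisor 124134/22 ≈ 5642.455.
Standard quotas: E 4.3338, A 3.5244, G 3.3824, B 6.2661, H 4.4934.
Lower quotas: E 4, A 3, G 3, B 6, H 4 (sum 20, leaving 2 seats).
Remainders in descending order: A 0.5244, H 0.4934, G 0.3824, E 0.3338, B 0.2661.
Largest remainders: A, H receive the extra seats.
A receives 4.

4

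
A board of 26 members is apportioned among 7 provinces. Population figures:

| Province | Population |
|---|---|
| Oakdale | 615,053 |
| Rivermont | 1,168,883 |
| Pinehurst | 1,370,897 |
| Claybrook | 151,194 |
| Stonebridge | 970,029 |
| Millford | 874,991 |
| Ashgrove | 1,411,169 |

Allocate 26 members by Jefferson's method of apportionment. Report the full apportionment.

Standard divisor 6562216/26 ≈ 252392.923; standard quotas: Oakdale 2.437, Rivermont 4.631, Pinehurst 5.432, Claybrook 0.599, Stonebridge 3.843, Millford 3.467, Ashgrove 5.591.
Rounding down gives 2, 4, 5, 0, 3, 3, 5 = 22 seats, so the divisor must be adjusted.
With modified divisor 223600: modified quotas Oakdale 2.751, Rivermont 5.228, Pinehurst 6.131, Claybrook 0.676, Stonebridge 4.338, Millford 3.913, Ashgrove 6.311.
Rounding down: Oakdale 2, Rivermont 5, Pinehurst 6, Claybrook 0, Stonebridge 4, Millford 3, Ashgrove 6 (total 26).

Oakdale: 2, Rivermont: 5, Pinehurst: 6, Claybrook: 0, Stonebridge: 4, Millford: 3, Ashgrove: 6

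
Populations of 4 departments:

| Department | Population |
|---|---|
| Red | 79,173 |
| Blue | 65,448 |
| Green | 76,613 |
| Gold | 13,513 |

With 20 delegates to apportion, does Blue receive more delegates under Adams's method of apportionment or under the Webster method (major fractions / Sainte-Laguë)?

Webster

Adams: Red 7, Blue 5, Green 6, Gold 2.
Webster: Red 7, Blue 6, Green 6, Gold 1.
Blue gets 5 under Adams and 6 under Webster.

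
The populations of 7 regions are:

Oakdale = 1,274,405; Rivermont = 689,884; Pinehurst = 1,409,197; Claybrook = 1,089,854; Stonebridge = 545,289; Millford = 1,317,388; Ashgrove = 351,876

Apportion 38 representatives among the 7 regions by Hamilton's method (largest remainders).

Oakdale 7, Rivermont 4, Pinehurst 8, Claybrook 6, Stonebridge 3, Millford 8, Ashgrove 2

The standard divisor is 6677893/38 ≈ 175734.026.
Standard quotas: Oakdale 7.2519, Rivermont 3.9257, Pinehurst 8.0189, Claybrook 6.2017, Stonebridge 3.1029, Millford 7.4965, Ashgrove 2.0023.
Lower quotas: Oakdale 7, Rivermont 3, Pinehurst 8, Claybrook 6, Stonebridge 3, Millford 7, Ashgrove 2 (sum 36, leaving 2 seats).
Remainders in descending order: Rivermont 0.9257, Millford 0.4965, Oakdale 0.2519, Claybrook 0.2017, Stonebridge 0.1029, Pinehurst 0.0189, Ashgrove 0.0023.
Largest remainders: Rivermont, Millford receive the extra seats.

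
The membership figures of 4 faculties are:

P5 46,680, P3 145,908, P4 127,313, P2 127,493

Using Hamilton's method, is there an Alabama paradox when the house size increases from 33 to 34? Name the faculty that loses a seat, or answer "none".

At 33 seats: P5 4, P3 11, P4 9, P2 9.
At 34 seats: P5 3, P3 11, P4 10, P2 10.
P5 drops from 4 to 3.

P5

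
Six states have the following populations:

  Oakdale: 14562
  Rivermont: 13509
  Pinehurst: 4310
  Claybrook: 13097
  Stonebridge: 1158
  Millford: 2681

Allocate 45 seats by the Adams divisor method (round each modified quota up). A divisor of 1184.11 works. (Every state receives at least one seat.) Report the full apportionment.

Oakdale 13; Rivermont 12; Pinehurst 4; Claybrook 12; Stonebridge 1; Millford 3

With modified divisor 1184.11: modified quotas Oakdale 12.298, Rivermont 11.409, Pinehurst 3.640, Claybrook 11.061, Stonebridge 0.978, Millford 2.264.
Rounding up: Oakdale 13, Rivermont 12, Pinehurst 4, Claybrook 12, Stonebridge 1, Millford 3 (total 45).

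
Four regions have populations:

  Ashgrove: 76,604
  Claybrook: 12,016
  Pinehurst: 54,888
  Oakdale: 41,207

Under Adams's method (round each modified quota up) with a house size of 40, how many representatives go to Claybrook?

3

Standard divisor 184715/40 ≈ 4617.875; standard quotas: Ashgrove 16.589, Claybrook 2.602, Pinehurst 11.886, Oakdale 8.923.
Rounding up gives 17, 3, 12, 9 = 41 seats, so the divisor must be adjusted.
With modified divisor 4900: modified quotas Ashgrove 15.633, Claybrook 2.452, Pinehurst 11.202, Oakdale 8.410.
Rounding up: Ashgrove 16, Claybrook 3, Pinehurst 12, Oakdale 9 (total 40).
Claybrook receives 3.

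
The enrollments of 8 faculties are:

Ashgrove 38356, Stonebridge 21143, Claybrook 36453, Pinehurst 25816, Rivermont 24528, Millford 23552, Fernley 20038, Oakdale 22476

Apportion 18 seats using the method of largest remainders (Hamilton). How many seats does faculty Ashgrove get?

3

The standard divisor is 212362/18 ≈ 11797.889.
Standard quotas: Ashgrove 3.2511, Stonebridge 1.7921, Claybrook 3.0898, Pinehurst 2.1882, Rivermont 2.0790, Millford 1.9963, Fernley 1.6984, Oakdale 1.9051.
Lower quotas: Ashgrove 3, Stonebridge 1, Claybrook 3, Pinehurst 2, Rivermont 2, Millford 1, Fernley 1, Oakdale 1 (sum 14, leaving 4 seats).
Remainders in descending order: Millford 0.9963, Oakdale 0.9051, Stonebridge 0.7921, Fernley 0.6984, Ashgrove 0.2511, Pinehurst 0.1882, Claybrook 0.0898, Rivermont 0.0790.
Largest remainders: Millford, Oakdale, Stonebridge, Fernley receive the extra seats.
Ashgrove receives 3.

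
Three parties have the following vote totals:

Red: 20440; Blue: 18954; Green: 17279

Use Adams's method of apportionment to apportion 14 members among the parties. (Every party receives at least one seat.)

Standard divisor 56673/14 ≈ 4048.071; standard quotas: Red 5.049, Blue 4.682, Green 4.268.
Rounding up gives 6, 5, 5 = 16 seats, so the divisor must be adjusted.
With modified divisor 4500: modified quotas Red 4.542, Blue 4.212, Green 3.840.
Rounding up: Red 5, Blue 5, Green 4 (total 14).

Red 5; Blue 5; Green 4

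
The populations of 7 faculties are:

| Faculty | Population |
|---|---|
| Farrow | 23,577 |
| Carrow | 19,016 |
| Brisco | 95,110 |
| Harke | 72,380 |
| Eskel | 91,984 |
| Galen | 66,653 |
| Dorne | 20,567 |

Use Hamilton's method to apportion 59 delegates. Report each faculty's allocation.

The standard divisor is 389287/59 ≈ 6598.085.
Standard quotas: Farrow 3.5733, Carrow 2.8820, Brisco 14.4148, Harke 10.9699, Eskel 13.9410, Galen 10.1019, Dorne 3.1171.
Lower quotas: Farrow 3, Carrow 2, Brisco 14, Harke 10, Eskel 13, Galen 10, Dorne 3 (sum 55, leaving 4 seats).
Remainders in descending order: Harke 0.9699, Eskel 0.9410, Carrow 0.8820, Farrow 0.5733, Brisco 0.4148, Dorne 0.1171, Galen 0.1019.
The surplus seats go to Harke, Eskel, Carrow, Farrow.

Farrow 4; Carrow 3; Brisco 14; Harke 11; Eskel 14; Galen 10; Dorne 3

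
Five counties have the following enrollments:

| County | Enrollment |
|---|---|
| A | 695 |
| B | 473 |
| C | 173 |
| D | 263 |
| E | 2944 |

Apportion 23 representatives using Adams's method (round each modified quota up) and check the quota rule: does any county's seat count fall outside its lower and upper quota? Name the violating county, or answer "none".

E

Standard quotas: A 3.515, B 2.392, C 0.875, D 1.330, E 14.888.
Adams allocation: A 4, B 3, C 1, D 2, E 13.
E has quota 14.888 (lower 14, upper 15) but receives 13 — outside the quota interval.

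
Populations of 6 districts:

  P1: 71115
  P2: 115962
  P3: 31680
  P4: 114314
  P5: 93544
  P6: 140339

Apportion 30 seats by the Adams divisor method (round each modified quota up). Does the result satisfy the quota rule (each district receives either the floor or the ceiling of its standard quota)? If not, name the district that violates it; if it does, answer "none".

none

Standard quotas: P1 3.763, P2 6.136, P3 1.676, P4 6.049, P5 4.950, P6 7.426.
Adams allocation: P1 4, P2 6, P3 2, P4 6, P5 5, P6 7.
Every allocation lies between the lower and upper quota.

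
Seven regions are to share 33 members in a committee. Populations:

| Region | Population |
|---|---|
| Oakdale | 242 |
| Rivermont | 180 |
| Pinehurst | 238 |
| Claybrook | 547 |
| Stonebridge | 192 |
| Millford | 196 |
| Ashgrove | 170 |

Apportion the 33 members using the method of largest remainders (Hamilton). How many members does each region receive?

Standard divisor: 1765 ÷ 33 ≈ 53.485.
Standard quotas: Oakdale 4.525, Rivermont 3.365, Pinehurst 4.450, Claybrook 10.227, Stonebridge 3.590, Millford 3.665, Ashgrove 3.178.
Lower quotas: Oakdale 4, Rivermont 3, Pinehurst 4, Claybrook 10, Stonebridge 3, Millford 3, Ashgrove 3 (sum 30, leaving 3 seats).
Remainders in descending order: Millford 0.665, Stonebridge 0.590, Oakdale 0.525, Pinehurst 0.450, Rivermont 0.365, Claybrook 0.227, Ashgrove 0.178.
Largest remainders: Millford, Stonebridge, Oakdale receive the extra seats.

Oakdale: 5, Rivermont: 3, Pinehurst: 4, Claybrook: 10, Stonebridge: 4, Millford: 4, Ashgrove: 3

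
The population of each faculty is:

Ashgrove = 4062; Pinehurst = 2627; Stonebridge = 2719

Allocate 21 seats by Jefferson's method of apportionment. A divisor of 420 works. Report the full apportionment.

Ashgrove: 9, Pinehurst: 6, Stonebridge: 6

With modified divisor 420: modified quotas Ashgrove 9.671, Pinehurst 6.255, Stonebridge 6.474.
Rounding down: Ashgrove 9, Pinehurst 6, Stonebridge 6 (total 21).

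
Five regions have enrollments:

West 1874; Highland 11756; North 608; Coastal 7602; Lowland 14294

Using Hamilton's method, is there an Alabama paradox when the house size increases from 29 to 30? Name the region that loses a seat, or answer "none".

North

At 29 seats: West 2, Highland 9, North 1, Coastal 6, Lowland 11.
At 30 seats: West 2, Highland 10, North 0, Coastal 6, Lowland 12.
North drops from 1 to 0.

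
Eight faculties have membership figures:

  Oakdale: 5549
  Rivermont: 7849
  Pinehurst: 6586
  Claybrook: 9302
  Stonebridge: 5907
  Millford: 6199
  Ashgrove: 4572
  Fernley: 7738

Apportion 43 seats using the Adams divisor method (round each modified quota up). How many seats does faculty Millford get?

Standard divisor 53702/43 ≈ 1248.884; standard quotas: Oakdale 4.443, Rivermont 6.285, Pinehurst 5.274, Claybrook 7.448, Stonebridge 4.730, Millford 4.964, Ashgrove 3.661, Fernley 6.196.
Rounding up gives 5, 7, 6, 8, 5, 5, 4, 7 = 47 seats, so the divisor must be adjusted.
With modified divisor 1360: modified quotas Oakdale 4.080, Rivermont 5.771, Pinehurst 4.843, Claybrook 6.840, Stonebridge 4.343, Millford 4.558, Ashgrove 3.362, Fernley 5.690.
Rounding up: Oakdale 5, Rivermont 6, Pinehurst 5, Claybrook 7, Stonebridge 5, Millford 5, Ashgrove 4, Fernley 6 (total 43).
Millford receives 5.

5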